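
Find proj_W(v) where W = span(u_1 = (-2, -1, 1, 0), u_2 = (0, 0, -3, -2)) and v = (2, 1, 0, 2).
proj_W(v) = (154/69, 77/69, 40/69, 26/23)

Set up U = [u_1 | ... | u_2] ∈ R^(4×2). The projector onto W = col(U) is P = U (U^T U)^(-1) U^T.
Compute U^T U =
  [6, -3]
  [-3, 13],
and U^T v = (-5, -4).
Solve U^T U · c = U^T v for the coefficients: c = (-77/69, -13/23). The projection is proj_W(v) = U c.
Check: (v - proj_W(v)) · u_1 = 0  (should be 0).
Check: (v - proj_W(v)) · u_2 = 0  (should be 0).
Result: proj_W(v) = (154/69, 77/69, 40/69, 26/23).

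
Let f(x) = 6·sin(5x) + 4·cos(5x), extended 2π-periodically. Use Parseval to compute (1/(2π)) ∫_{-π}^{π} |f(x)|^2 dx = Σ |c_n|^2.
Σ |c_n|^2 = 26

Expand |f|^2 and use orthogonality of {sin(nx), cos(mx)} on [-π, π]:
  ∫_{-π}^{π} sin(nx)^2 dx = π, ∫ cos(mx)^2 dx = π, and cross terms integrate to 0.
So ∫_{-π}^{π} f(x)^2 dx = 6^2 · π + 4^2 · π = (36 + 16)π.
Divide by 2π: (36 + 16)/2 = 26.
By Parseval, this equals Σ |c_n|^2.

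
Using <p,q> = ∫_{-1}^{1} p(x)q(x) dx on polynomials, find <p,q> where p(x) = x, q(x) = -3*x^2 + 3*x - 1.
<p,q> = 2

Expand the product: p(x)·q(x) = -3*x^3 + 3*x^2 - x.
∫_{-1}^{1} of each monomial x^k gives [2/(k+1) if k even, 0 if k odd]. Integrating term-by-term (or equivalently evaluating the antiderivative F(x) = -3*x^4/4 + x^3 - x^2/2 at the endpoints):
  F(1) − F(−1) = -1/4 − (-9/4) = 2.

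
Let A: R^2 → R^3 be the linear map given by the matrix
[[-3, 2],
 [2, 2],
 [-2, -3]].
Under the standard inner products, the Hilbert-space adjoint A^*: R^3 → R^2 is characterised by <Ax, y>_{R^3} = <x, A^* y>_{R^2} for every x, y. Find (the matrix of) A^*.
A^* = A^T =
[[-3, 2, -2],
 [2, 2, -3]]

For real matrices with standard dot products, the defining identity <Ax, y> = <x, A^* y> gives (Ax)^T y = x^T (A^*) y, i.e. x^T A^T y = x^T (A^*) y. Since this holds for all x, y, we must have A^* = A^T. Therefore
A^* =
[[-3, 2, -2],
 [2, 2, -3]].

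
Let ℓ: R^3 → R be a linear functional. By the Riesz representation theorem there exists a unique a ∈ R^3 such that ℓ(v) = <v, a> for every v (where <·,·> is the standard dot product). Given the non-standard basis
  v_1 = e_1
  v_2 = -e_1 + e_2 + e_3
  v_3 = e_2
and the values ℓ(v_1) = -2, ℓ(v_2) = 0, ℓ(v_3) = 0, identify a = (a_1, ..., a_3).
a = (-2, 0, -2)

Write a = (a_1, ..., a_3) in the standard basis. For each basis vector v_i, ℓ(v_i) = <v_i, a> is a linear equation in the a_j's. Collect the n equations into a matrix system V a = ℓ, where row i of V is v_i (expressed in the standard basis). Since V is invertible (lower-triangular with 1s on the diagonal, up to permutation), solve by back-substitution:
  V =
[[1, 0, 0],
 [-1, 1, 1],
 [0, 1, 0]]
  V a = (-2, 0, 0)
Solving gives a = (-2, 0, -2).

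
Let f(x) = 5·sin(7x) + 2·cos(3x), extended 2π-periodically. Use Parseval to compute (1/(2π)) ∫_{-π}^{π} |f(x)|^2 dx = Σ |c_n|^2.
Σ |c_n|^2 = 29/2

Expand |f|^2 and use orthogonality of {sin(nx), cos(mx)} on [-π, π]:
  ∫_{-π}^{π} sin(nx)^2 dx = π, ∫ cos(mx)^2 dx = π, and cross terms integrate to 0.
So ∫_{-π}^{π} f(x)^2 dx = 5^2 · π + 2^2 · π = (25 + 4)π.
Divide by 2π: (25 + 4)/2 = 29/2.
By Parseval, this equals Σ |c_n|^2.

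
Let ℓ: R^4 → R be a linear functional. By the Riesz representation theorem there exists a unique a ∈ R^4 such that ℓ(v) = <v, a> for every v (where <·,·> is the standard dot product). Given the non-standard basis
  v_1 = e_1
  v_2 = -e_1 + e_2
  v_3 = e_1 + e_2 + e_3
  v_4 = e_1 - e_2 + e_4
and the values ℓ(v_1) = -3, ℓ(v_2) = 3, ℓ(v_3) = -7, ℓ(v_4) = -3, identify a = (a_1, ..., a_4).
a = (-3, 0, -4, 0)

Write a = (a_1, ..., a_4) in the standard basis. For each basis vector v_i, ℓ(v_i) = <v_i, a> is a linear equation in the a_j's. Collect the n equations into a matrix system V a = ℓ, where row i of V is v_i (expressed in the standard basis). Since V is invertible (lower-triangular with 1s on the diagonal, up to permutation), solve by back-substitution:
  V =
[[1, 0, 0, 0],
 [-1, 1, 0, 0],
 [1, 1, 1, 0],
 [1, -1, 0, 1]]
  V a = (-3, 3, -7, -3)
Solving gives a = (-3, 0, -4, 0).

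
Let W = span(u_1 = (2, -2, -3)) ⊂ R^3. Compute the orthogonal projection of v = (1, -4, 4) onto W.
proj_W(v) = (-4/17, 4/17, 6/17)

Set up U = [u_1 | ... | u_1] ∈ R^(3×1). The projector onto W = col(U) is P = U (U^T U)^(-1) U^T.
Compute U^T U =
  [17],
and U^T v = (-2).
Solve U^T U · c = U^T v for the coefficients: c = (-2/17). The projection is proj_W(v) = U c.
Check: (v - proj_W(v)) · u_1 = 0  (should be 0).
Result: proj_W(v) = (-4/17, 4/17, 6/17).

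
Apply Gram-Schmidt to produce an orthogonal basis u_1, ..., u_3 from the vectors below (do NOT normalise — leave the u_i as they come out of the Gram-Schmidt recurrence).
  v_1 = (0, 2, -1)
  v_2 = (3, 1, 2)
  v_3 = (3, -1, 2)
Orthogonal basis:
  u_1 = (0, 2, -1)
  u_2 = (3, 1, 2)
  u_3 = (3/7, -9/35, -18/35)

Apply the Gram-Schmidt recurrence
  u_1 = v_1
  u_i = v_i − Σ_{j<i} ((v_i · u_j) / (u_j · u_j)) · u_j.

Step by step this gives:
  u_1 = (0, 2, -1)
  u_2 = (3, 1, 2)
  u_3 = (3/7, -9/35, -18/35)

Orthogonality check:
  u_2 · u_1 = 0 (should be 0)
  u_3 · u_1 = 0 (should be 0)
  u_3 · u_2 = 0 (should be 0)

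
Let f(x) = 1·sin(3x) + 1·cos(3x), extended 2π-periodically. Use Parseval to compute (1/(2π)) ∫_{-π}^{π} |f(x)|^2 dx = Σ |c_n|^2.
Σ |c_n|^2 = 1

Expand |f|^2 and use orthogonality of {sin(nx), cos(mx)} on [-π, π]:
  ∫_{-π}^{π} sin(nx)^2 dx = π, ∫ cos(mx)^2 dx = π, and cross terms integrate to 0.
So ∫_{-π}^{π} f(x)^2 dx = 1^2 · π + 1^2 · π = (1 + 1)π.
Divide by 2π: (1 + 1)/2 = 1.
By Parseval, this equals Σ |c_n|^2.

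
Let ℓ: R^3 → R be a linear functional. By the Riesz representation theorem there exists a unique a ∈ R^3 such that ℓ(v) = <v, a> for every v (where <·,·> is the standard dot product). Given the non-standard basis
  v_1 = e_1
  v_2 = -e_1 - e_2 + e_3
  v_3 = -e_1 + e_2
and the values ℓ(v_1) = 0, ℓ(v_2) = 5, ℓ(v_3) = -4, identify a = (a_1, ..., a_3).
a = (0, -4, 1)

Write a = (a_1, ..., a_3) in the standard basis. For each basis vector v_i, ℓ(v_i) = <v_i, a> is a linear equation in the a_j's. Collect the n equations into a matrix system V a = ℓ, where row i of V is v_i (expressed in the standard basis). Since V is invertible (lower-triangular with 1s on the diagonal, up to permutation), solve by back-substitution:
  V =
[[1, 0, 0],
 [-1, -1, 1],
 [-1, 1, 0]]
  V a = (0, 5, -4)
Solving gives a = (0, -4, 1).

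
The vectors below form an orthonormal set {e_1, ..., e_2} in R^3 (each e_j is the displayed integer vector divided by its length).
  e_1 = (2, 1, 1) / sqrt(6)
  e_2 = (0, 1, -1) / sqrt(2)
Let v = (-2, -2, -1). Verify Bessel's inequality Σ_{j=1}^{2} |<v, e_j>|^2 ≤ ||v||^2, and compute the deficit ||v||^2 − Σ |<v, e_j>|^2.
Σ |<v, e_j>|^2 = 26/3; ||v||^2 = 9; deficit = 1/3

Write each e_j = u_j / sqrt(<u_j, u_j>) where u_j is the displayed integer vector. Then <v, e_j> = <v, u_j> / sqrt(<u_j, u_j>), so |<v, e_j>|^2 = <v, u_j>^2 / <u_j, u_j>.
Coefficients: <v, e_1> = -7/sqrt(6), <v, e_2> = -1/sqrt(2).
Square and sum: Σ |<v, e_j>|^2 = 26/3.
Compute ||v||^2 = v·v = 9.
Deficit = 9 − 26/3 = 1/3 ≥ 0, confirming Bessel's inequality. (The deficit equals ||v − Σ <v,e_j> e_j||^2, the squared distance from v to span{e_j}.)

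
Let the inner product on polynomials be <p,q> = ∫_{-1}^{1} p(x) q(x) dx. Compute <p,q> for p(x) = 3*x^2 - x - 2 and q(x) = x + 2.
<p,q> = -14/3

Expand the product: p(x)·q(x) = 3*x^3 + 5*x^2 - 4*x - 4.
∫_{-1}^{1} of each monomial x^k gives [2/(k+1) if k even, 0 if k odd]. Integrating term-by-term (or equivalently evaluating the antiderivative F(x) = 3*x^4/4 + 5*x^3/3 - 2*x^2 - 4*x at the endpoints):
  F(1) − F(−1) = -43/12 − (13/12) = -14/3.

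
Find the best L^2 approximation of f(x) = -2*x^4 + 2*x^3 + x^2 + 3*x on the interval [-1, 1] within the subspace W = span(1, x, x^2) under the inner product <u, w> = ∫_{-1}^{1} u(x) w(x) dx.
g(x) = -5*x^2/7 + 21*x/5 + 6/35

The best approximation g ∈ W is the orthogonal projection of f onto W. Writing g = a_0 + a_1 x + a_2 x^2, the coefficients solve the normal equations G · a = b where
  G_{ij} = <φ_i, φ_j> and b_i = <f, φ_i>, with φ_0 = 1, φ_1 = x, φ_2 = x^2.
G =
  [2, 0, 2/3]
  [0, 2/3, 0]
  [2/3, 0, 2/5],
b = (-2/15, 14/5, -6/35).
Solving gives a_0 = 6/35, a_1 = 21/5, a_2 = -5/7, so
  g(x) = -5*x^2/7 + 21*x/5 + 6/35.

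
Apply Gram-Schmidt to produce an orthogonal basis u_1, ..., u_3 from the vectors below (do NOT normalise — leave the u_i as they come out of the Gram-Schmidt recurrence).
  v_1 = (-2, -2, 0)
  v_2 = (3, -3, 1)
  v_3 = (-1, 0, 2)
Orthogonal basis:
  u_1 = (-2, -2, 0)
  u_2 = (3, -3, 1)
  u_3 = (-13/38, 13/38, 39/19)

Apply the Gram-Schmidt recurrence
  u_1 = v_1
  u_i = v_i − Σ_{j<i} ((v_i · u_j) / (u_j · u_j)) · u_j.

Step by step this gives:
  u_1 = (-2, -2, 0)
  u_2 = (3, -3, 1)
  u_3 = (-13/38, 13/38, 39/19)

Orthogonality check:
  u_2 · u_1 = 0 (should be 0)
  u_3 · u_1 = 0 (should be 0)
  u_3 · u_2 = 0 (should be 0)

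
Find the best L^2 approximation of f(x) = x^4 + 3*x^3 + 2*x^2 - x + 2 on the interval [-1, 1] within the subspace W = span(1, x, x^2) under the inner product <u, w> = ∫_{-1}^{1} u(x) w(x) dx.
g(x) = 20*x^2/7 + 4*x/5 + 67/35

The best approximation g ∈ W is the orthogonal projection of f onto W. Writing g = a_0 + a_1 x + a_2 x^2, the coefficients solve the normal equations G · a = b where
  G_{ij} = <φ_i, φ_j> and b_i = <f, φ_i>, with φ_0 = 1, φ_1 = x, φ_2 = x^2.
G =
  [2, 0, 2/3]
  [0, 2/3, 0]
  [2/3, 0, 2/5],
b = (86/15, 8/15, 254/105).
Solving gives a_0 = 67/35, a_1 = 4/5, a_2 = 20/7, so
  g(x) = 20*x^2/7 + 4*x/5 + 67/35.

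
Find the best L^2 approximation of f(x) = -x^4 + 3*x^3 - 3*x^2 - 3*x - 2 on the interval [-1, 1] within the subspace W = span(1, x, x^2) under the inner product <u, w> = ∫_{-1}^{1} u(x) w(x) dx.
g(x) = -27*x^2/7 - 6*x/5 - 67/35

The best approximation g ∈ W is the orthogonal projection of f onto W. Writing g = a_0 + a_1 x + a_2 x^2, the coefficients solve the normal equations G · a = b where
  G_{ij} = <φ_i, φ_j> and b_i = <f, φ_i>, with φ_0 = 1, φ_1 = x, φ_2 = x^2.
G =
  [2, 0, 2/3]
  [0, 2/3, 0]
  [2/3, 0, 2/5],
b = (-32/5, -4/5, -296/105).
Solving gives a_0 = -67/35, a_1 = -6/5, a_2 = -27/7, so
  g(x) = -27*x^2/7 - 6*x/5 - 67/35.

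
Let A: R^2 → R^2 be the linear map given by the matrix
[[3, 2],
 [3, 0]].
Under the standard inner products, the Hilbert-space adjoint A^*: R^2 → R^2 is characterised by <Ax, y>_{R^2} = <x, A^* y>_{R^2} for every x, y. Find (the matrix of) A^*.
A^* = A^T =
[[3, 3],
 [2, 0]]

For real matrices with standard dot products, the defining identity <Ax, y> = <x, A^* y> gives (Ax)^T y = x^T (A^*) y, i.e. x^T A^T y = x^T (A^*) y. Since this holds for all x, y, we must have A^* = A^T. Therefore
A^* =
[[3, 3],
 [2, 0]].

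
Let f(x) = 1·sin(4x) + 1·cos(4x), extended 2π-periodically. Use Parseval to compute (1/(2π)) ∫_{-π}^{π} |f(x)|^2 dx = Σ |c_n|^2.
Σ |c_n|^2 = 1

Expand |f|^2 and use orthogonality of {sin(nx), cos(mx)} on [-π, π]:
  ∫_{-π}^{π} sin(nx)^2 dx = π, ∫ cos(mx)^2 dx = π, and cross terms integrate to 0.
So ∫_{-π}^{π} f(x)^2 dx = 1^2 · π + 1^2 · π = (1 + 1)π.
Divide by 2π: (1 + 1)/2 = 1.
By Parseval, this equals Σ |c_n|^2.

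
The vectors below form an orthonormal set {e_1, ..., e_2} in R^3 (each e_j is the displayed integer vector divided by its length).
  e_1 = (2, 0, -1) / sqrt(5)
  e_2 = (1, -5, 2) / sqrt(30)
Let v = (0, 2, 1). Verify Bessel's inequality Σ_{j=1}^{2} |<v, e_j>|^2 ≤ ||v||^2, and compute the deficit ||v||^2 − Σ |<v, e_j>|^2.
Σ |<v, e_j>|^2 = 7/3; ||v||^2 = 5; deficit = 8/3

Write each e_j = u_j / sqrt(<u_j, u_j>) where u_j is the displayed integer vector. Then <v, e_j> = <v, u_j> / sqrt(<u_j, u_j>), so |<v, e_j>|^2 = <v, u_j>^2 / <u_j, u_j>.
Coefficients: <v, e_1> = -1/sqrt(5), <v, e_2> = -8/sqrt(30).
Square and sum: Σ |<v, e_j>|^2 = 7/3.
Compute ||v||^2 = v·v = 5.
Deficit = 5 − 7/3 = 8/3 ≥ 0, confirming Bessel's inequality. (The deficit equals ||v − Σ <v,e_j> e_j||^2, the squared distance from v to span{e_j}.)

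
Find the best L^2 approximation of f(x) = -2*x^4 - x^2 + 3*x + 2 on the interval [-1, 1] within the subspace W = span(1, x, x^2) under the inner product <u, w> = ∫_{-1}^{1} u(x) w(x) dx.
g(x) = -19*x^2/7 + 3*x + 76/35

The best approximation g ∈ W is the orthogonal projection of f onto W. Writing g = a_0 + a_1 x + a_2 x^2, the coefficients solve the normal equations G · a = b where
  G_{ij} = <φ_i, φ_j> and b_i = <f, φ_i>, with φ_0 = 1, φ_1 = x, φ_2 = x^2.
G =
  [2, 0, 2/3]
  [0, 2/3, 0]
  [2/3, 0, 2/5],
b = (38/15, 2, 38/105).
Solving gives a_0 = 76/35, a_1 = 3, a_2 = -19/7, so
  g(x) = -19*x^2/7 + 3*x + 76/35.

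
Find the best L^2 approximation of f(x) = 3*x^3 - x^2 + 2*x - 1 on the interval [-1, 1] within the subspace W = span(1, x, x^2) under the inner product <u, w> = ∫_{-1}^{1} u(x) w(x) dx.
g(x) = -x^2 + 19*x/5 - 1

The best approximation g ∈ W is the orthogonal projection of f onto W. Writing g = a_0 + a_1 x + a_2 x^2, the coefficients solve the normal equations G · a = b where
  G_{ij} = <φ_i, φ_j> and b_i = <f, φ_i>, with φ_0 = 1, φ_1 = x, φ_2 = x^2.
G =
  [2, 0, 2/3]
  [0, 2/3, 0]
  [2/3, 0, 2/5],
b = (-8/3, 38/15, -16/15).
Solving gives a_0 = -1, a_1 = 19/5, a_2 = -1, so
  g(x) = -x^2 + 19*x/5 - 1.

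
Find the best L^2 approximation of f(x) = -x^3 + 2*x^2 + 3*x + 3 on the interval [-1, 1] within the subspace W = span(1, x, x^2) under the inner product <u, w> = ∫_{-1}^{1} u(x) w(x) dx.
g(x) = 2*x^2 + 12*x/5 + 3

The best approximation g ∈ W is the orthogonal projection of f onto W. Writing g = a_0 + a_1 x + a_2 x^2, the coefficients solve the normal equations G · a = b where
  G_{ij} = <φ_i, φ_j> and b_i = <f, φ_i>, with φ_0 = 1, φ_1 = x, φ_2 = x^2.
G =
  [2, 0, 2/3]
  [0, 2/3, 0]
  [2/3, 0, 2/5],
b = (22/3, 8/5, 14/5).
Solving gives a_0 = 3, a_1 = 12/5, a_2 = 2, so
  g(x) = 2*x^2 + 12*x/5 + 3.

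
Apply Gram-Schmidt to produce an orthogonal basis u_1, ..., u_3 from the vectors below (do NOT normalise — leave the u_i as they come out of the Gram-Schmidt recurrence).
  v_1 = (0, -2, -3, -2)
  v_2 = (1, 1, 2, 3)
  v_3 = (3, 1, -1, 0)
Orthogonal basis:
  u_1 = (0, -2, -3, -2)
  u_2 = (1, -11/17, -8/17, 23/17)
  u_3 = (129/59, 97/59, -26/59, -58/59)

Apply the Gram-Schmidt recurrence
  u_1 = v_1
  u_i = v_i − Σ_{j<i} ((v_i · u_j) / (u_j · u_j)) · u_j.

Step by step this gives:
  u_1 = (0, -2, -3, -2)
  u_2 = (1, -11/17, -8/17, 23/17)
  u_3 = (129/59, 97/59, -26/59, -58/59)

Orthogonality check:
  u_2 · u_1 = 0 (should be 0)
  u_3 · u_1 = 0 (should be 0)
  u_3 · u_2 = 0 (should be 0)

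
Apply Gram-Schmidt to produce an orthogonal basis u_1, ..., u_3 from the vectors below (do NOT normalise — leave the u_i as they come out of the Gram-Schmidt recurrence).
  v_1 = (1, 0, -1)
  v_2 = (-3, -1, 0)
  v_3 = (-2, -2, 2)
Orthogonal basis:
  u_1 = (1, 0, -1)
  u_2 = (-3/2, -1, -3/2)
  u_3 = (6/11, -18/11, 6/11)

Apply the Gram-Schmidt recurrence
  u_1 = v_1
  u_i = v_i − Σ_{j<i} ((v_i · u_j) / (u_j · u_j)) · u_j.

Step by step this gives:
  u_1 = (1, 0, -1)
  u_2 = (-3/2, -1, -3/2)
  u_3 = (6/11, -18/11, 6/11)

Orthogonality check:
  u_2 · u_1 = 0 (should be 0)
  u_3 · u_1 = 0 (should be 0)
  u_3 · u_2 = 0 (should be 0)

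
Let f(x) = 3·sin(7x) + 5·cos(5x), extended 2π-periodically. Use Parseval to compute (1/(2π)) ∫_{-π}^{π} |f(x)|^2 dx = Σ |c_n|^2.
Σ |c_n|^2 = 17

Expand |f|^2 and use orthogonality of {sin(nx), cos(mx)} on [-π, π]:
  ∫_{-π}^{π} sin(nx)^2 dx = π, ∫ cos(mx)^2 dx = π, and cross terms integrate to 0.
So ∫_{-π}^{π} f(x)^2 dx = 3^2 · π + 5^2 · π = (9 + 25)π.
Divide by 2π: (9 + 25)/2 = 17.
By Parseval, this equals Σ |c_n|^2.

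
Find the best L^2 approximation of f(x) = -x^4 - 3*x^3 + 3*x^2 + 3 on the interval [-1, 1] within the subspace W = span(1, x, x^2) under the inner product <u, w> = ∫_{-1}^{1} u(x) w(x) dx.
g(x) = 15*x^2/7 - 9*x/5 + 108/35

The best approximation g ∈ W is the orthogonal projection of f onto W. Writing g = a_0 + a_1 x + a_2 x^2, the coefficients solve the normal equations G · a = b where
  G_{ij} = <φ_i, φ_j> and b_i = <f, φ_i>, with φ_0 = 1, φ_1 = x, φ_2 = x^2.
G =
  [2, 0, 2/3]
  [0, 2/3, 0]
  [2/3, 0, 2/5],
b = (38/5, -6/5, 102/35).
Solving gives a_0 = 108/35, a_1 = -9/5, a_2 = 15/7, so
  g(x) = 15*x^2/7 - 9*x/5 + 108/35.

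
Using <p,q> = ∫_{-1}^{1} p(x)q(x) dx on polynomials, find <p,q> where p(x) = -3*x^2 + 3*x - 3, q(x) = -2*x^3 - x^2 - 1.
<p,q> = 44/5

Expand the product: p(x)·q(x) = 6*x^5 - 3*x^4 + 3*x^3 + 6*x^2 - 3*x + 3.
∫_{-1}^{1} of each monomial x^k gives [2/(k+1) if k even, 0 if k odd]. Integrating term-by-term (or equivalently evaluating the antiderivative F(x) = x^6 - 3*x^5/5 + 3*x^4/4 + 2*x^3 - 3*x^2/2 + 3*x at the endpoints):
  F(1) − F(−1) = 93/20 − (-83/20) = 44/5.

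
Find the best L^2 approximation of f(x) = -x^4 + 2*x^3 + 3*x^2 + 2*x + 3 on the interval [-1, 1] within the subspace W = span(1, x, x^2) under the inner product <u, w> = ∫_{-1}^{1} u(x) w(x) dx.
g(x) = 15*x^2/7 + 16*x/5 + 108/35

The best approximation g ∈ W is the orthogonal projection of f onto W. Writing g = a_0 + a_1 x + a_2 x^2, the coefficients solve the normal equations G · a = b where
  G_{ij} = <φ_i, φ_j> and b_i = <f, φ_i>, with φ_0 = 1, φ_1 = x, φ_2 = x^2.
G =
  [2, 0, 2/3]
  [0, 2/3, 0]
  [2/3, 0, 2/5],
b = (38/5, 32/15, 102/35).
Solving gives a_0 = 108/35, a_1 = 16/5, a_2 = 15/7, so
  g(x) = 15*x^2/7 + 16*x/5 + 108/35.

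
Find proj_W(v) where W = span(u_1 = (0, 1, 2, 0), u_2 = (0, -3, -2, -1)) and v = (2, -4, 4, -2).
proj_W(v) = (0, -76/21, 80/21, -58/21)

Set up U = [u_1 | ... | u_2] ∈ R^(4×2). The projector onto W = col(U) is P = U (U^T U)^(-1) U^T.
Compute U^T U =
  [5, -7]
  [-7, 14],
and U^T v = (4, 6).
Solve U^T U · c = U^T v for the coefficients: c = (14/3, 58/21). The projection is proj_W(v) = U c.
Check: (v - proj_W(v)) · u_1 = 0  (should be 0).
Check: (v - proj_W(v)) · u_2 = 0  (should be 0).
Result: proj_W(v) = (0, -76/21, 80/21, -58/21).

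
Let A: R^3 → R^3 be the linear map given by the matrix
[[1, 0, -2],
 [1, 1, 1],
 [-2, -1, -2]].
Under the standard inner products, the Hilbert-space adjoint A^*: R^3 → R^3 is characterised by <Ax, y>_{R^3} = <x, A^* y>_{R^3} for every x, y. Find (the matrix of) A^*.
A^* = A^T =
[[1, 1, -2],
 [0, 1, -1],
 [-2, 1, -2]]

For real matrices with standard dot products, the defining identity <Ax, y> = <x, A^* y> gives (Ax)^T y = x^T (A^*) y, i.e. x^T A^T y = x^T (A^*) y. Since this holds for all x, y, we must have A^* = A^T. Therefore
A^* =
[[1, 1, -2],
 [0, 1, -1],
 [-2, 1, -2]].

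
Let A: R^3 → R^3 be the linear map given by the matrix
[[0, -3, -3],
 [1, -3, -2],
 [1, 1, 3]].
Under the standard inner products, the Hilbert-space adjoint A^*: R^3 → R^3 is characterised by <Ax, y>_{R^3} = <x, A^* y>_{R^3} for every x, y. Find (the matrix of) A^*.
A^* = A^T =
[[0, 1, 1],
 [-3, -3, 1],
 [-3, -2, 3]]

For real matrices with standard dot products, the defining identity <Ax, y> = <x, A^* y> gives (Ax)^T y = x^T (A^*) y, i.e. x^T A^T y = x^T (A^*) y. Since this holds for all x, y, we must have A^* = A^T. Therefore
A^* =
[[0, 1, 1],
 [-3, -3, 1],
 [-3, -2, 3]].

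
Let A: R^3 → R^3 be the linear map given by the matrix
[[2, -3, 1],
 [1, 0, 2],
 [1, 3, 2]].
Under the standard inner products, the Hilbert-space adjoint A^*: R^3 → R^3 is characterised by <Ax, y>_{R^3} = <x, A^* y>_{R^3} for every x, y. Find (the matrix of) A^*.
A^* = A^T =
[[2, 1, 1],
 [-3, 0, 3],
 [1, 2, 2]]

For real matrices with standard dot products, the defining identity <Ax, y> = <x, A^* y> gives (Ax)^T y = x^T (A^*) y, i.e. x^T A^T y = x^T (A^*) y. Since this holds for all x, y, we must have A^* = A^T. Therefore
A^* =
[[2, 1, 1],
 [-3, 0, 3],
 [1, 2, 2]].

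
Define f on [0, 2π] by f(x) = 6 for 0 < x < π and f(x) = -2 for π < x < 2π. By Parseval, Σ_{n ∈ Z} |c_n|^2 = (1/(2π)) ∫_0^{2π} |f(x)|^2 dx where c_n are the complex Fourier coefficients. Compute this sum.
Σ |c_n|^2 = 20

Parseval equates the L^2 energy of f (normalised by 1/(2π)) with the ℓ^2 sum of its Fourier coefficients: (1/(2π)) ∫_0^{2π} |f|^2 = Σ |c_n|^2.
Compute the left side: (1/(2π)) [∫_0^π 6^2 dx + ∫_π^{2π} (-2)^2 dx] = (1/(2π)) · (36π + 4π) = (36 + 4)/2 = 20.
So Σ_{n ∈ Z} |c_n|^2 = 20.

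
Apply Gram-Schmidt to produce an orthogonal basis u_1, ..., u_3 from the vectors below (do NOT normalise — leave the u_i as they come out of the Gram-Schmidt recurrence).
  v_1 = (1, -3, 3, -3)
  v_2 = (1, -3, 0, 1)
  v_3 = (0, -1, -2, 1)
Orthogonal basis:
  u_1 = (1, -3, 3, -3)
  u_2 = (3/4, -9/4, -3/4, 7/4)
  u_3 = (-60/259, -79/259, -236/259, -177/259)

Apply the Gram-Schmidt recurrence
  u_1 = v_1
  u_i = v_i − Σ_{j<i} ((v_i · u_j) / (u_j · u_j)) · u_j.

Step by step this gives:
  u_1 = (1, -3, 3, -3)
  u_2 = (3/4, -9/4, -3/4, 7/4)
  u_3 = (-60/259, -79/259, -236/259, -177/259)

Orthogonality check:
  u_2 · u_1 = 0 (should be 0)
  u_3 · u_1 = 0 (should be 0)
  u_3 · u_2 = 0 (should be 0)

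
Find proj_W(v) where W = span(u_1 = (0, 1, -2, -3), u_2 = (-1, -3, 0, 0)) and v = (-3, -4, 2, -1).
proj_W(v) = (-195/131, -590/131, 10/131, 15/131)

Set up U = [u_1 | ... | u_2] ∈ R^(4×2). The projector onto W = col(U) is P = U (U^T U)^(-1) U^T.
Compute U^T U =
  [14, -3]
  [-3, 10],
and U^T v = (-5, 15).
Solve U^T U · c = U^T v for the coefficients: c = (-5/131, 195/131). The projection is proj_W(v) = U c.
Check: (v - proj_W(v)) · u_1 = 0  (should be 0).
Check: (v - proj_W(v)) · u_2 = 0  (should be 0).
Result: proj_W(v) = (-195/131, -590/131, 10/131, 15/131).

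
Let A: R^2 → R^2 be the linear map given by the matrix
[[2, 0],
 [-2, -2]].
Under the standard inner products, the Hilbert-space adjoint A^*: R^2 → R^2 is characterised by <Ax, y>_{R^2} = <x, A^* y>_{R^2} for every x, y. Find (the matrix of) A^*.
A^* = A^T =
[[2, -2],
 [0, -2]]

For real matrices with standard dot products, the defining identity <Ax, y> = <x, A^* y> gives (Ax)^T y = x^T (A^*) y, i.e. x^T A^T y = x^T (A^*) y. Since this holds for all x, y, we must have A^* = A^T. Therefore
A^* =
[[2, -2],
 [0, -2]].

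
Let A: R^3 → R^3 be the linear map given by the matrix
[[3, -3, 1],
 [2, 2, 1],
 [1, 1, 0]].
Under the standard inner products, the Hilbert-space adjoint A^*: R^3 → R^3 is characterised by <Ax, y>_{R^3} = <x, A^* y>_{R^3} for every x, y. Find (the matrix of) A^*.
A^* = A^T =
[[3, 2, 1],
 [-3, 2, 1],
 [1, 1, 0]]

For real matrices with standard dot products, the defining identity <Ax, y> = <x, A^* y> gives (Ax)^T y = x^T (A^*) y, i.e. x^T A^T y = x^T (A^*) y. Since this holds for all x, y, we must have A^* = A^T. Therefore
A^* =
[[3, 2, 1],
 [-3, 2, 1],
 [1, 1, 0]].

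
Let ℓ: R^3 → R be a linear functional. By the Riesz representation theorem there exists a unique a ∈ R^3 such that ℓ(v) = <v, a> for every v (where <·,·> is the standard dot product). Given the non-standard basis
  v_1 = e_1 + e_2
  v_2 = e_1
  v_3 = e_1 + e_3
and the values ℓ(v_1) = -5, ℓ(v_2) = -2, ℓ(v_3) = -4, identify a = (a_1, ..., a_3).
a = (-2, -3, -2)

Write a = (a_1, ..., a_3) in the standard basis. For each basis vector v_i, ℓ(v_i) = <v_i, a> is a linear equation in the a_j's. Collect the n equations into a matrix system V a = ℓ, where row i of V is v_i (expressed in the standard basis). Since V is invertible (lower-triangular with 1s on the diagonal, up to permutation), solve by back-substitution:
  V =
[[1, 1, 0],
 [1, 0, 0],
 [1, 0, 1]]
  V a = (-5, -2, -4)
Solving gives a = (-2, -3, -2).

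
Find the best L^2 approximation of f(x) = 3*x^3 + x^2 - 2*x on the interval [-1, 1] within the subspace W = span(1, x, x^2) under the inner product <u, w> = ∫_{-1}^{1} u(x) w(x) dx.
g(x) = x^2 - x/5

The best approximation g ∈ W is the orthogonal projection of f onto W. Writing g = a_0 + a_1 x + a_2 x^2, the coefficients solve the normal equations G · a = b where
  G_{ij} = <φ_i, φ_j> and b_i = <f, φ_i>, with φ_0 = 1, φ_1 = x, φ_2 = x^2.
G =
  [2, 0, 2/3]
  [0, 2/3, 0]
  [2/3, 0, 2/5],
b = (2/3, -2/15, 2/5).
Solving gives a_0 = 0, a_1 = -1/5, a_2 = 1, so
  g(x) = x^2 - x/5.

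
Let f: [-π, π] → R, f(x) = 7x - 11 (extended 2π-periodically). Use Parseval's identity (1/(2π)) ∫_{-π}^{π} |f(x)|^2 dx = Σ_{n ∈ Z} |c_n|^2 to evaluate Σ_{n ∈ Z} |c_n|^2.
Σ |c_n|^2 = 49π^2/3 + 121

Expand and integrate term by term over [-π, π]:
  ∫ (7x)^2 dx = 49·(2π^3/3); ∫ 2·7·(-11)·x dx = 0 (odd integrand); ∫ (-11)^2 dx = 121·2π.
So (1/(2π)) ∫_{-π}^{π} (7x - 11)^2 dx = 49π^2/3 + 121 = 49π^2/3 + 121.
Parseval ⇒ Σ |c_n|^2 = 49π^2/3 + 121.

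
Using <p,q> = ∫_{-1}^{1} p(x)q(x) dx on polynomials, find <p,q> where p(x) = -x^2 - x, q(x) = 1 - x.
<p,q> = 0

Expand the product: p(x)·q(x) = x^3 - x.
∫_{-1}^{1} of each monomial x^k gives [2/(k+1) if k even, 0 if k odd]. Integrating term-by-term (or equivalently evaluating the antiderivative F(x) = x^4/4 - x^2/2 at the endpoints):
  F(1) − F(−1) = -1/4 − (-1/4) = 0.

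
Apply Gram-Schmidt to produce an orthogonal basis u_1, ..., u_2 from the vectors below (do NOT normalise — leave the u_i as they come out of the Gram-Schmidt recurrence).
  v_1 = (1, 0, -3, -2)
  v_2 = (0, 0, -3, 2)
Orthogonal basis:
  u_1 = (1, 0, -3, -2)
  u_2 = (-5/14, 0, -27/14, 19/7)

Apply the Gram-Schmidt recurrence
  u_1 = v_1
  u_i = v_i − Σ_{j<i} ((v_i · u_j) / (u_j · u_j)) · u_j.

Step by step this gives:
  u_1 = (1, 0, -3, -2)
  u_2 = (-5/14, 0, -27/14, 19/7)

Orthogonality check:
  u_2 · u_1 = 0 (should be 0)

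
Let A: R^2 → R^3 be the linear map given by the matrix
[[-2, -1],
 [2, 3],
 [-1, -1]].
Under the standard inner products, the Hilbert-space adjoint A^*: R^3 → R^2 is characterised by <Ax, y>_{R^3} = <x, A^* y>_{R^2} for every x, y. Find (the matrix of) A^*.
A^* = A^T =
[[-2, 2, -1],
 [-1, 3, -1]]

For real matrices with standard dot products, the defining identity <Ax, y> = <x, A^* y> gives (Ax)^T y = x^T (A^*) y, i.e. x^T A^T y = x^T (A^*) y. Since this holds for all x, y, we must have A^* = A^T. Therefore
A^* =
[[-2, 2, -1],
 [-1, 3, -1]].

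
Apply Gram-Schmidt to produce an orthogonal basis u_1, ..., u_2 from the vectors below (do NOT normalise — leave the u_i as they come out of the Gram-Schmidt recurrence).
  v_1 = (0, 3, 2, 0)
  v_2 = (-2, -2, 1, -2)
Orthogonal basis:
  u_1 = (0, 3, 2, 0)
  u_2 = (-2, -14/13, 21/13, -2)

Apply the Gram-Schmidt recurrence
  u_1 = v_1
  u_i = v_i − Σ_{j<i} ((v_i · u_j) / (u_j · u_j)) · u_j.

Step by step this gives:
  u_1 = (0, 3, 2, 0)
  u_2 = (-2, -14/13, 21/13, -2)

Orthogonality check:
  u_2 · u_1 = 0 (should be 0)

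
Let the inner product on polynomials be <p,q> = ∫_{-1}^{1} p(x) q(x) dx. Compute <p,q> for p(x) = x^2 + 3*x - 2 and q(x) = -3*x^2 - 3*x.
<p,q> = -16/5

Expand the product: p(x)·q(x) = -3*x^4 - 12*x^3 - 3*x^2 + 6*x.
∫_{-1}^{1} of each monomial x^k gives [2/(k+1) if k even, 0 if k odd]. Integrating term-by-term (or equivalently evaluating the antiderivative F(x) = -3*x^5/5 - 3*x^4 - x^3 + 3*x^2 at the endpoints):
  F(1) − F(−1) = -8/5 − (8/5) = -16/5.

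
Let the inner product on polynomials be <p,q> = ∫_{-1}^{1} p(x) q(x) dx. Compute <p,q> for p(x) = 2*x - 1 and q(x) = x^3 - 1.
<p,q> = 14/5

Expand the product: p(x)·q(x) = 2*x^4 - x^3 - 2*x + 1.
∫_{-1}^{1} of each monomial x^k gives [2/(k+1) if k even, 0 if k odd]. Integrating term-by-term (or equivalently evaluating the antiderivative F(x) = 2*x^5/5 - x^4/4 - x^2 + x at the endpoints):
  F(1) − F(−1) = 3/20 − (-53/20) = 14/5.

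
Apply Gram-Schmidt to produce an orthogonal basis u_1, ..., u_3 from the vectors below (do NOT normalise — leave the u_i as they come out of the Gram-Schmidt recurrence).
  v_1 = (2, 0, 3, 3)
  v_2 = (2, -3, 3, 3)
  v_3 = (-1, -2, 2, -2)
Orthogonal basis:
  u_1 = (2, 0, 3, 3)
  u_2 = (0, -3, 0, 0)
  u_3 = (-9/11, 0, 25/11, -19/11)

Apply the Gram-Schmidt recurrence
  u_1 = v_1
  u_i = v_i − Σ_{j<i} ((v_i · u_j) / (u_j · u_j)) · u_j.

Step by step this gives:
  u_1 = (2, 0, 3, 3)
  u_2 = (0, -3, 0, 0)
  u_3 = (-9/11, 0, 25/11, -19/11)

Orthogonality check:
  u_2 · u_1 = 0 (should be 0)
  u_3 · u_1 = 0 (should be 0)
  u_3 · u_2 = 0 (should be 0)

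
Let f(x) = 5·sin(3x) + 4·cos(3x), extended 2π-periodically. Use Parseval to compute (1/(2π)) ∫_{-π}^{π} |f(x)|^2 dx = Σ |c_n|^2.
Σ |c_n|^2 = 41/2

Expand |f|^2 and use orthogonality of {sin(nx), cos(mx)} on [-π, π]:
  ∫_{-π}^{π} sin(nx)^2 dx = π, ∫ cos(mx)^2 dx = π, and cross terms integrate to 0.
So ∫_{-π}^{π} f(x)^2 dx = 5^2 · π + 4^2 · π = (25 + 16)π.
Divide by 2π: (25 + 16)/2 = 41/2.
By Parseval, this equals Σ |c_n|^2.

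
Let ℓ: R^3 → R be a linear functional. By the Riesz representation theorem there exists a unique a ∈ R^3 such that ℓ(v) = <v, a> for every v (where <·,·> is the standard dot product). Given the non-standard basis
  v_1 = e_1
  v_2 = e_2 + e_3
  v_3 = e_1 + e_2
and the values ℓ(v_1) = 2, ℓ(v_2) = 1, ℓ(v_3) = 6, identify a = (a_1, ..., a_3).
a = (2, 4, -3)

Write a = (a_1, ..., a_3) in the standard basis. For each basis vector v_i, ℓ(v_i) = <v_i, a> is a linear equation in the a_j's. Collect the n equations into a matrix system V a = ℓ, where row i of V is v_i (expressed in the standard basis). Since V is invertible (lower-triangular with 1s on the diagonal, up to permutation), solve by back-substitution:
  V =
[[1, 0, 0],
 [0, 1, 1],
 [1, 1, 0]]
  V a = (2, 1, 6)
Solving gives a = (2, 4, -3).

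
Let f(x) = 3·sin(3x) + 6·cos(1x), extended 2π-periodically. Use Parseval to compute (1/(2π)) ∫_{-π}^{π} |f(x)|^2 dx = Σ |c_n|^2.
Σ |c_n|^2 = 45/2

Expand |f|^2 and use orthogonality of {sin(nx), cos(mx)} on [-π, π]:
  ∫_{-π}^{π} sin(nx)^2 dx = π, ∫ cos(mx)^2 dx = π, and cross terms integrate to 0.
So ∫_{-π}^{π} f(x)^2 dx = 3^2 · π + 6^2 · π = (9 + 36)π.
Divide by 2π: (9 + 36)/2 = 45/2.
By Parseval, this equals Σ |c_n|^2.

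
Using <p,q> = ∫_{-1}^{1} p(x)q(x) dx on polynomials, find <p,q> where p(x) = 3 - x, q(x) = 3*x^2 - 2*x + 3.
<p,q> = 76/3

Expand the product: p(x)·q(x) = -3*x^3 + 11*x^2 - 9*x + 9.
∫_{-1}^{1} of each monomial x^k gives [2/(k+1) if k even, 0 if k odd]. Integrating term-by-term (or equivalently evaluating the antiderivative F(x) = -3*x^4/4 + 11*x^3/3 - 9*x^2/2 + 9*x at the endpoints):
  F(1) − F(−1) = 89/12 − (-215/12) = 76/3.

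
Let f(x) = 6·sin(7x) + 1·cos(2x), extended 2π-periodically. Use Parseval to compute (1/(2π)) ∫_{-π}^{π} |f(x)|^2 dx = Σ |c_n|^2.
Σ |c_n|^2 = 37/2

Expand |f|^2 and use orthogonality of {sin(nx), cos(mx)} on [-π, π]:
  ∫_{-π}^{π} sin(nx)^2 dx = π, ∫ cos(mx)^2 dx = π, and cross terms integrate to 0.
So ∫_{-π}^{π} f(x)^2 dx = 6^2 · π + 1^2 · π = (36 + 1)π.
Divide by 2π: (36 + 1)/2 = 37/2.
By Parseval, this equals Σ |c_n|^2.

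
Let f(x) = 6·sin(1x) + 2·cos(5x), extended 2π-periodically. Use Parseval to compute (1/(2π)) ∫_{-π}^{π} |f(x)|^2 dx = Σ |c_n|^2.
Σ |c_n|^2 = 20

Expand |f|^2 and use orthogonality of {sin(nx), cos(mx)} on [-π, π]:
  ∫_{-π}^{π} sin(nx)^2 dx = π, ∫ cos(mx)^2 dx = π, and cross terms integrate to 0.
So ∫_{-π}^{π} f(x)^2 dx = 6^2 · π + 2^2 · π = (36 + 4)π.
Divide by 2π: (36 + 4)/2 = 20.
By Parseval, this equals Σ |c_n|^2.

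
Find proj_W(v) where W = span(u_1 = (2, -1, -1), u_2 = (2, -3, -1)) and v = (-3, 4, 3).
proj_W(v) = (-18/5, 4, 9/5)

Set up U = [u_1 | ... | u_2] ∈ R^(3×2). The projector onto W = col(U) is P = U (U^T U)^(-1) U^T.
Compute U^T U =
  [6, 8]
  [8, 14],
and U^T v = (-13, -21).
Solve U^T U · c = U^T v for the coefficients: c = (-7/10, -11/10). The projection is proj_W(v) = U c.
Check: (v - proj_W(v)) · u_1 = 0  (should be 0).
Check: (v - proj_W(v)) · u_2 = 0  (should be 0).
Result: proj_W(v) = (-18/5, 4, 9/5).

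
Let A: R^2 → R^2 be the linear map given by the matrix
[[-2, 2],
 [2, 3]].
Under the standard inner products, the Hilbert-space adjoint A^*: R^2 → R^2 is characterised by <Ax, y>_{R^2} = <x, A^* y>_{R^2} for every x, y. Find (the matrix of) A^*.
A^* = A^T =
[[-2, 2],
 [2, 3]]

For real matrices with standard dot products, the defining identity <Ax, y> = <x, A^* y> gives (Ax)^T y = x^T (A^*) y, i.e. x^T A^T y = x^T (A^*) y. Since this holds for all x, y, we must have A^* = A^T. Therefore
A^* =
[[-2, 2],
 [2, 3]].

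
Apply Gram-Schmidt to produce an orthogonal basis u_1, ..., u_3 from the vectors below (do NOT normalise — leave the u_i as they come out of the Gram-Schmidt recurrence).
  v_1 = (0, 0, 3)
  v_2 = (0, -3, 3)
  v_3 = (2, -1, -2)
Orthogonal basis:
  u_1 = (0, 0, 3)
  u_2 = (0, -3, 0)
  u_3 = (2, 0, 0)

Apply the Gram-Schmidt recurrence
  u_1 = v_1
  u_i = v_i − Σ_{j<i} ((v_i · u_j) / (u_j · u_j)) · u_j.

Step by step this gives:
  u_1 = (0, 0, 3)
  u_2 = (0, -3, 0)
  u_3 = (2, 0, 0)

Orthogonality check:
  u_2 · u_1 = 0 (should be 0)
  u_3 · u_1 = 0 (should be 0)
  u_3 · u_2 = 0 (should be 0)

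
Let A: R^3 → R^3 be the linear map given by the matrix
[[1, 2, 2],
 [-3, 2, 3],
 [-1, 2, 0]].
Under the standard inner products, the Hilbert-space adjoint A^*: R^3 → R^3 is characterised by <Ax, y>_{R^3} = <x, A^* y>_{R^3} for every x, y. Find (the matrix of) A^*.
A^* = A^T =
[[1, -3, -1],
 [2, 2, 2],
 [2, 3, 0]]

For real matrices with standard dot products, the defining identity <Ax, y> = <x, A^* y> gives (Ax)^T y = x^T (A^*) y, i.e. x^T A^T y = x^T (A^*) y. Since this holds for all x, y, we must have A^* = A^T. Therefore
A^* =
[[1, -3, -1],
 [2, 2, 2],
 [2, 3, 0]].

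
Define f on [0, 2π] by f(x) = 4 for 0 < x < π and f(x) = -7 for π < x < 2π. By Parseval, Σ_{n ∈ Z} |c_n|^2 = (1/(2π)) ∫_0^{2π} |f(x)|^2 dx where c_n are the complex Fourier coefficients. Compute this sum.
Σ |c_n|^2 = 65/2

Parseval equates the L^2 energy of f (normalised by 1/(2π)) with the ℓ^2 sum of its Fourier coefficients: (1/(2π)) ∫_0^{2π} |f|^2 = Σ |c_n|^2.
Compute the left side: (1/(2π)) [∫_0^π 4^2 dx + ∫_π^{2π} (-7)^2 dx] = (1/(2π)) · (16π + 49π) = (16 + 49)/2 = 65/2.
So Σ_{n ∈ Z} |c_n|^2 = 65/2.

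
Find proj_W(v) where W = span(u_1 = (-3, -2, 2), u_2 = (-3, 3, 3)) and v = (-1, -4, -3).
proj_W(v) = (3/7, -61/14, -17/14)

Set up U = [u_1 | ... | u_2] ∈ R^(3×2). The projector onto W = col(U) is P = U (U^T U)^(-1) U^T.
Compute U^T U =
  [17, 9]
  [9, 27],
and U^T v = (5, -18).
Solve U^T U · c = U^T v for the coefficients: c = (11/14, -13/14). The projection is proj_W(v) = U c.
Check: (v - proj_W(v)) · u_1 = 0  (should be 0).
Check: (v - proj_W(v)) · u_2 = 0  (should be 0).
Result: proj_W(v) = (3/7, -61/14, -17/14).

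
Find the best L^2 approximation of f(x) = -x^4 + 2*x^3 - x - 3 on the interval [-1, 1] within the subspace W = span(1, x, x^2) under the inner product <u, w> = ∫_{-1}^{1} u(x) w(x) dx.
g(x) = -6*x^2/7 + x/5 - 102/35

The best approximation g ∈ W is the orthogonal projection of f onto W. Writing g = a_0 + a_1 x + a_2 x^2, the coefficients solve the normal equations G · a = b where
  G_{ij} = <φ_i, φ_j> and b_i = <f, φ_i>, with φ_0 = 1, φ_1 = x, φ_2 = x^2.
G =
  [2, 0, 2/3]
  [0, 2/3, 0]
  [2/3, 0, 2/5],
b = (-32/5, 2/15, -16/7).
Solving gives a_0 = -102/35, a_1 = 1/5, a_2 = -6/7, so
  g(x) = -6*x^2/7 + x/5 - 102/35.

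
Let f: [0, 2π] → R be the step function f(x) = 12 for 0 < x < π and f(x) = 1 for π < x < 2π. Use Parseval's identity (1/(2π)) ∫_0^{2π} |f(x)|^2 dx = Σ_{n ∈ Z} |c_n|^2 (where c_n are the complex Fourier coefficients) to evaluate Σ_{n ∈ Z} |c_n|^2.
Σ |c_n|^2 = 145/2

Parseval equates the L^2 energy of f (normalised by 1/(2π)) with the ℓ^2 sum of its Fourier coefficients: (1/(2π)) ∫_0^{2π} |f|^2 = Σ |c_n|^2.
Compute the left side: (1/(2π)) [∫_0^π 12^2 dx + ∫_π^{2π} 1^2 dx] = (1/(2π)) · (144π + 1π) = (144 + 1)/2 = 145/2.
So Σ_{n ∈ Z} |c_n|^2 = 145/2.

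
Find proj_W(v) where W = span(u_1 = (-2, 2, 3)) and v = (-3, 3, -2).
proj_W(v) = (-12/17, 12/17, 18/17)

Set up U = [u_1 | ... | u_1] ∈ R^(3×1). The projector onto W = col(U) is P = U (U^T U)^(-1) U^T.
Compute U^T U =
  [17],
and U^T v = (6).
Solve U^T U · c = U^T v for the coefficients: c = (6/17). The projection is proj_W(v) = U c.
Check: (v - proj_W(v)) · u_1 = 0  (should be 0).
Result: proj_W(v) = (-12/17, 12/17, 18/17).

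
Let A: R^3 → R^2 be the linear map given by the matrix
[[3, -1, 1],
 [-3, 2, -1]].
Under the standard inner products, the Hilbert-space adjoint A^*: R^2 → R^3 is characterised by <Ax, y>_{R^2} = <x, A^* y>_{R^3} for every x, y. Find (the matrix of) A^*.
A^* = A^T =
[[3, -3],
 [-1, 2],
 [1, -1]]

For real matrices with standard dot products, the defining identity <Ax, y> = <x, A^* y> gives (Ax)^T y = x^T (A^*) y, i.e. x^T A^T y = x^T (A^*) y. Since this holds for all x, y, we must have A^* = A^T. Therefore
A^* =
[[3, -3],
 [-1, 2],
 [1, -1]].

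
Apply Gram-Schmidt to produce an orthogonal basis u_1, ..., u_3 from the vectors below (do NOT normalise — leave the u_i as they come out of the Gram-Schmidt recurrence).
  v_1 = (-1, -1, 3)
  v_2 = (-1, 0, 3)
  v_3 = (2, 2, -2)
Orthogonal basis:
  u_1 = (-1, -1, 3)
  u_2 = (-1/11, 10/11, 3/11)
  u_3 = (6/5, 0, 2/5)

Apply the Gram-Schmidt recurrence
  u_1 = v_1
  u_i = v_i − Σ_{j<i} ((v_i · u_j) / (u_j · u_j)) · u_j.

Step by step this gives:
  u_1 = (-1, -1, 3)
  u_2 = (-1/11, 10/11, 3/11)
  u_3 = (6/5, 0, 2/5)

Orthogonality check:
  u_2 · u_1 = 0 (should be 0)
  u_3 · u_1 = 0 (should be 0)
  u_3 · u_2 = 0 (should be 0)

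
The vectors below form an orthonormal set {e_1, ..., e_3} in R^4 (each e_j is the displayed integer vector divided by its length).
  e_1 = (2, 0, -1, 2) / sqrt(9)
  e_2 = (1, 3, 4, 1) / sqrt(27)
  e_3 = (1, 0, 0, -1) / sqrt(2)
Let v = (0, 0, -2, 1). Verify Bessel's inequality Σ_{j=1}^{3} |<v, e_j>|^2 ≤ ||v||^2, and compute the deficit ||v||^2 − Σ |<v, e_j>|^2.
Σ |<v, e_j>|^2 = 221/54; ||v||^2 = 5; deficit = 49/54

Write each e_j = u_j / sqrt(<u_j, u_j>) where u_j is the displayed integer vector. Then <v, e_j> = <v, u_j> / sqrt(<u_j, u_j>), so |<v, e_j>|^2 = <v, u_j>^2 / <u_j, u_j>.
Coefficients: <v, e_1> = 4/sqrt(9), <v, e_2> = -7/sqrt(27), <v, e_3> = -1/sqrt(2).
Square and sum: Σ |<v, e_j>|^2 = 221/54.
Compute ||v||^2 = v·v = 5.
Deficit = 5 − 221/54 = 49/54 ≥ 0, confirming Bessel's inequality. (The deficit equals ||v − Σ <v,e_j> e_j||^2, the squared distance from v to span{e_j}.)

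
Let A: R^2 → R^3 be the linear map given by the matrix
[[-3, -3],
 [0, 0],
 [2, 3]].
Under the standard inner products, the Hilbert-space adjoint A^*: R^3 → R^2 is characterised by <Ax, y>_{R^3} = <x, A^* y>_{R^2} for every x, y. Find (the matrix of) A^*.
A^* = A^T =
[[-3, 0, 2],
 [-3, 0, 3]]

For real matrices with standard dot products, the defining identity <Ax, y> = <x, A^* y> gives (Ax)^T y = x^T (A^*) y, i.e. x^T A^T y = x^T (A^*) y. Since this holds for all x, y, we must have A^* = A^T. Therefore
A^* =
[[-3, 0, 2],
 [-3, 0, 3]].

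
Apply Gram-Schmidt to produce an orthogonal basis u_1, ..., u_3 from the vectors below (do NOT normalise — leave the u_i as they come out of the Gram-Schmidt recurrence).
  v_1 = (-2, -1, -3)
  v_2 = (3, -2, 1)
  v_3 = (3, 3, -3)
Orthogonal basis:
  u_1 = (-2, -1, -3)
  u_2 = (2, -5/2, -1/2)
  u_3 = (3, 3, -3)

Apply the Gram-Schmidt recurrence
  u_1 = v_1
  u_i = v_i − Σ_{j<i} ((v_i · u_j) / (u_j · u_j)) · u_j.

Step by step this gives:
  u_1 = (-2, -1, -3)
  u_2 = (2, -5/2, -1/2)
  u_3 = (3, 3, -3)

Orthogonality check:
  u_2 · u_1 = 0 (should be 0)
  u_3 · u_1 = 0 (should be 0)
  u_3 · u_2 = 0 (should be 0)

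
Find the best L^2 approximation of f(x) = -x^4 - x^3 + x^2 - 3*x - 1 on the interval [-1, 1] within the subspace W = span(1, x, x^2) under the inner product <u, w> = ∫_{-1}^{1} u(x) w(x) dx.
g(x) = x^2/7 - 18*x/5 - 32/35

The best approximation g ∈ W is the orthogonal projection of f onto W. Writing g = a_0 + a_1 x + a_2 x^2, the coefficients solve the normal equations G · a = b where
  G_{ij} = <φ_i, φ_j> and b_i = <f, φ_i>, with φ_0 = 1, φ_1 = x, φ_2 = x^2.
G =
  [2, 0, 2/3]
  [0, 2/3, 0]
  [2/3, 0, 2/5],
b = (-26/15, -12/5, -58/105).
Solving gives a_0 = -32/35, a_1 = -18/5, a_2 = 1/7, so
  g(x) = x^2/7 - 18*x/5 - 32/35.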